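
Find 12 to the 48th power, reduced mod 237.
210

Repeated squaring. Binary of 48 = 110000.
12^1 ≡ 12 (mod 237); 12^2 ≡ 144 (mod 237); 12^4 ≡ 117 (mod 237); 12^8 ≡ 180 (mod 237); 12^16 ≡ 168 (mod 237); 12^32 ≡ 21 (mod 237)
12^48 = 12^16 × 12^32 ≡ 210 (mod 237)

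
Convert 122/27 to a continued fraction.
[4; 1, 1, 13]

Euclidean algorithm steps:
122 = 4 × 27 + 14
27 = 1 × 14 + 13
14 = 1 × 13 + 1
13 = 13 × 1 + 0
Continued fraction: [4; 1, 1, 13]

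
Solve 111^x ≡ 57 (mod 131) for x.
9

Baby-step giant-step with step n = ⌈√131⌉ = 12.
Baby steps 111^j mod 131 (j:value) for j=0..11: 0:1, 1:111, 2:7, 3:122, 4:49, 5:68, 6:81, 7:83, 8:43, 9:57, 10:39, 11:6.
h = 57 is already in the table at j=9, so x = 9.
Check: 111^9 ≡ 57 (mod 131).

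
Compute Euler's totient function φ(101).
100

101 = 101
φ(n) = n × ∏(1 - 1/p) for each prime p dividing n
φ(101) = 101 × (1 - 1/101) = 100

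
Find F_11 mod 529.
89

Matrix identity: Q^n = [[F_(n+1), F_n], [F_n, F_(n-1)]] with Q = [[1,1],[1,0]].
n = 11 = 1011₂. Square-and-multiply, entries mod 529:
Q^1 = [[1,1],[1,0]]
Q^2 = (Q^1)² = [[2,1],[1,1]]
Q^5 = (Q^2)²·Q = [[8,5],[5,3]]
Q^11 = (Q^5)²·Q = [[144,89],[89,55]]
F_11 mod 529 = Q^11[0][1] = 89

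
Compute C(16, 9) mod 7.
2

Using Lucas' theorem:
Write n=16 and k=9 in base 7:
n in base 7: [2, 2]
k in base 7: [1, 2]
C(16,9) mod 7 = ∏ C(n_i, k_i) mod 7
Digit binomials (mod 7): C(2,1) = 2; C(2,2) = 1
Product: 2 × 1 = 2 ≡ 2 (mod 7)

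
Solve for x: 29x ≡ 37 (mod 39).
x ≡ 8 (mod 39)

gcd(29, 39) = 1, which divides 37, so solutions exist.
Find 29^(-1) mod 39 by the extended Euclidean algorithm:
39 = 1 × 29 + 10  ⟹  10 = (1)·39 + (-1)·29
29 = 2 × 10 + 9  ⟹  9 = (-2)·39 + (3)·29
10 = 1 × 9 + 1  ⟹  1 = (3)·39 + (-4)·29
So (-4)·29 ≡ 1 (mod 39), i.e. 29^(-1) ≡ -4 ≡ 35 (mod 39).
x ≡ 35 × 37 = 1295 ≡ 8 (mod 39).
Check: 29 × 8 = 232 ≡ 37 (mod 39).
Unique solution: x ≡ 8 (mod 39)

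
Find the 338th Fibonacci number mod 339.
229

Matrix identity: Q^n = [[F_(n+1), F_n], [F_n, F_(n-1)]] with Q = [[1,1],[1,0]].
n = 338 = 101010010₂. Square-and-multiply, entries mod 339:
Q^1 = [[1,1],[1,0]]
Q^2 = (Q^1)² = [[2,1],[1,1]]
Q^5 = (Q^2)²·Q = [[8,5],[5,3]]
Q^10 = (Q^5)² = [[89,55],[55,34]]
Q^21 = (Q^10)²·Q = [[83,98],[98,324]]
Q^42 = (Q^21)² = [[221,223],[223,337]]
Q^84 = (Q^42)² = [[260,21],[21,239]]
Q^169 = (Q^84)²·Q = [[211,241],[241,309]]
Q^338 = (Q^169)² = [[224,229],[229,334]]
F_338 mod 339 = Q^338[0][1] = 229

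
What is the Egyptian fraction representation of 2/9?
1/5 + 1/45

Greedy algorithm:
2/9: ceiling(9/2) = 5, use 1/5
1/45: ceiling(45/1) = 45, use 1/45
Result: 2/9 = 1/5 + 1/45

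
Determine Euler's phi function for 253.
220

253 = 11 × 23
φ(n) = n × ∏(1 - 1/p) for each prime p dividing n
φ(253) = 253 × (1 - 1/11) × (1 - 1/23) = 220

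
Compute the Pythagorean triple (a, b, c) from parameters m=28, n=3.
(775, 168, 793)

Euclid's formula: a = m² - n², b = 2mn, c = m² + n²
m = 28, n = 3
a = 28² - 3² = 784 - 9 = 775
b = 2 × 28 × 3 = 168
c = 28² + 3² = 784 + 9 = 793
Verification: 775² + 168² = 600625 + 28224 = 628849 = 793² ✓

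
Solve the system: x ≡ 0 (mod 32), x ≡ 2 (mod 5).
32

Using Chinese Remainder Theorem:
M = 32 × 5 = 160
M1 = 5, M2 = 32
y1 = 5^(-1) mod 32 = 13
y2 = 32^(-1) mod 5 = 3
x = (0×5×13 + 2×32×3) mod 160 = 32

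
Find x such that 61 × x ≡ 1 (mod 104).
29

gcd(61, 104) = 1, so the inverse exists.
Extended Euclidean algorithm on (104, 61):
104 = 1 × 61 + 43  ⟹  43 = (1)·104 + (-1)·61
61 = 1 × 43 + 18  ⟹  18 = (-1)·104 + (2)·61
43 = 2 × 18 + 7  ⟹  7 = (3)·104 + (-5)·61
18 = 2 × 7 + 4  ⟹  4 = (-7)·104 + (12)·61
7 = 1 × 4 + 3  ⟹  3 = (10)·104 + (-17)·61
4 = 1 × 3 + 1  ⟹  1 = (-17)·104 + (29)·61
So (29)·61 ≡ 1 (mod 104), i.e. 61^(-1) ≡ 29 (mod 104).
Check: 61 × 29 = 1769 ≡ 1 (mod 104)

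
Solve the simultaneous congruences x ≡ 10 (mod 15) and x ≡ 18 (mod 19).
265

Using Chinese Remainder Theorem:
M = 15 × 19 = 285
M1 = 19, M2 = 15
y1 = 19^(-1) mod 15 = 4
y2 = 15^(-1) mod 19 = 14
x = (10×19×4 + 18×15×14) mod 285 = 265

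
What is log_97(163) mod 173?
38

Baby-step giant-step with step n = ⌈√173⌉ = 14.
Baby steps 97^j mod 173 (j:value) for j=0..13: 0:1, 1:97, 2:67, 3:98, 4:164, 5:165, 6:89, 7:156, 8:81, 9:72, 10:64, 11:153, 12:136, 13:44.
Giant-step multiplier: 97^(-14) ≡ 97^(172-14) = 97^158 ≡ 88 (mod 173).
Giant steps γ_i = 163·88^i mod 173: γ_0=163, γ_1=158, γ_2=64 (in table at j=10).
x = i·n + j = 2·14 + 10 = 38.
Check: 97^38 ≡ 163 (mod 173).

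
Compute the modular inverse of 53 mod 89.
42

gcd(53, 89) = 1, so the inverse exists.
Extended Euclidean algorithm on (89, 53):
89 = 1 × 53 + 36  ⟹  36 = (1)·89 + (-1)·53
53 = 1 × 36 + 17  ⟹  17 = (-1)·89 + (2)·53
36 = 2 × 17 + 2  ⟹  2 = (3)·89 + (-5)·53
17 = 8 × 2 + 1  ⟹  1 = (-25)·89 + (42)·53
So (42)·53 ≡ 1 (mod 89), i.e. 53^(-1) ≡ 42 (mod 89).
Check: 53 × 42 = 2226 ≡ 1 (mod 89)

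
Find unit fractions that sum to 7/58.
1/9 + 1/105 + 1/18270

Greedy algorithm:
7/58: ceiling(58/7) = 9, use 1/9
5/522: ceiling(522/5) = 105, use 1/105
1/18270: ceiling(18270/1) = 18270, use 1/18270
Result: 7/58 = 1/9 + 1/105 + 1/18270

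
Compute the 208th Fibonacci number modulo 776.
435

Matrix identity: Q^n = [[F_(n+1), F_n], [F_n, F_(n-1)]] with Q = [[1,1],[1,0]].
n = 208 = 11010000₂. Square-and-multiply, entries mod 776:
Q^1 = [[1,1],[1,0]]
Q^3 = (Q^1)²·Q = [[3,2],[2,1]]
Q^6 = (Q^3)² = [[13,8],[8,5]]
Q^13 = (Q^6)²·Q = [[377,233],[233,144]]
Q^26 = (Q^13)² = [[90,337],[337,529]]
Q^52 = (Q^26)² = [[613,635],[635,754]]
Q^104 = (Q^52)² = [[666,477],[477,189]]
Q^208 = (Q^104)² = [[621,435],[435,186]]
F_208 mod 776 = Q^208[0][1] = 435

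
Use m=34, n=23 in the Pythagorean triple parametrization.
(627, 1564, 1685)

Euclid's formula: a = m² - n², b = 2mn, c = m² + n²
m = 34, n = 23
a = 34² - 23² = 1156 - 529 = 627
b = 2 × 34 × 23 = 1564
c = 34² + 23² = 1156 + 529 = 1685
Verification: 627² + 1564² = 393129 + 2446096 = 2839225 = 1685² ✓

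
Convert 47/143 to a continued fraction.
[0; 3, 23, 2]

Euclidean algorithm steps:
47 = 0 × 143 + 47
143 = 3 × 47 + 2
47 = 23 × 2 + 1
2 = 2 × 1 + 0
Continued fraction: [0; 3, 23, 2]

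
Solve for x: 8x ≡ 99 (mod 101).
x ≡ 25 (mod 101)

gcd(8, 101) = 1, which divides 99, so solutions exist.
Find 8^(-1) mod 101 by the extended Euclidean algorithm:
101 = 12 × 8 + 5  ⟹  5 = (1)·101 + (-12)·8
8 = 1 × 5 + 3  ⟹  3 = (-1)·101 + (13)·8
5 = 1 × 3 + 2  ⟹  2 = (2)·101 + (-25)·8
3 = 1 × 2 + 1  ⟹  1 = (-3)·101 + (38)·8
So (38)·8 ≡ 1 (mod 101), i.e. 8^(-1) ≡ 38 (mod 101).
x ≡ 38 × 99 = 3762 ≡ 25 (mod 101).
Check: 8 × 25 = 200 ≡ 99 (mod 101).
Unique solution: x ≡ 25 (mod 101)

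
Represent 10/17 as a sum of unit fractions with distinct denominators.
1/2 + 1/12 + 1/204

Greedy algorithm:
10/17: ceiling(17/10) = 2, use 1/2
3/34: ceiling(34/3) = 12, use 1/12
1/204: ceiling(204/1) = 204, use 1/204
Result: 10/17 = 1/2 + 1/12 + 1/204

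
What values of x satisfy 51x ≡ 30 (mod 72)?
x ≡ 2 (mod 24)

gcd(51, 72) = 3, which divides 30, so solutions exist.
Divide through by 3: 17x ≡ 10 (mod 24).
Find 17^(-1) mod 24 by the extended Euclidean algorithm:
24 = 1 × 17 + 7  ⟹  7 = (1)·24 + (-1)·17
17 = 2 × 7 + 3  ⟹  3 = (-2)·24 + (3)·17
7 = 2 × 3 + 1  ⟹  1 = (5)·24 + (-7)·17
So (-7)·17 ≡ 1 (mod 24), i.e. 17^(-1) ≡ -7 ≡ 17 (mod 24).
x ≡ 17 × 10 = 170 ≡ 2 (mod 24).
Check: 51 × 2 = 102 ≡ 30 (mod 72).
x ≡ 2 (mod 24), giving 3 solutions mod 72.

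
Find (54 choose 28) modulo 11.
6

Using Lucas' theorem:
Write n=54 and k=28 in base 11:
n in base 11: [4, 10]
k in base 11: [2, 6]
C(54,28) mod 11 = ∏ C(n_i, k_i) mod 11
Digit binomials (mod 11): C(4,2) = 6; C(10,6) = 210 ≡ 1
Product: 6 × 1 = 6 ≡ 6 (mod 11)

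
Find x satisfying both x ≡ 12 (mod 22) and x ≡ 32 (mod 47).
408

Using Chinese Remainder Theorem:
M = 22 × 47 = 1034
M1 = 47, M2 = 22
y1 = 47^(-1) mod 22 = 15
y2 = 22^(-1) mod 47 = 15
x = (12×47×15 + 32×22×15) mod 1034 = 408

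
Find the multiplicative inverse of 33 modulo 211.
32

gcd(33, 211) = 1, so the inverse exists.
Extended Euclidean algorithm on (211, 33):
211 = 6 × 33 + 13  ⟹  13 = (1)·211 + (-6)·33
33 = 2 × 13 + 7  ⟹  7 = (-2)·211 + (13)·33
13 = 1 × 7 + 6  ⟹  6 = (3)·211 + (-19)·33
7 = 1 × 6 + 1  ⟹  1 = (-5)·211 + (32)·33
So (32)·33 ≡ 1 (mod 211), i.e. 33^(-1) ≡ 32 (mod 211).
Check: 33 × 32 = 1056 ≡ 1 (mod 211)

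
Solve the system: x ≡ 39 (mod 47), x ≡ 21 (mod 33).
1308

Using Chinese Remainder Theorem:
M = 47 × 33 = 1551
M1 = 33, M2 = 47
y1 = 33^(-1) mod 47 = 10
y2 = 47^(-1) mod 33 = 26
x = (39×33×10 + 21×47×26) mod 1551 = 1308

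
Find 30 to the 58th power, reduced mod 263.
64

Repeated squaring. Binary of 58 = 111010.
30^1 ≡ 30 (mod 263); 30^2 ≡ 111 (mod 263); 30^4 ≡ 223 (mod 263); 30^8 ≡ 22 (mod 263); 30^16 ≡ 221 (mod 263); 30^32 ≡ 186 (mod 263)
30^58 = 30^2 × 30^8 × 30^16 × 30^32 ≡ 64 (mod 263)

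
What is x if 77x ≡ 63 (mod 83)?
x ≡ 31 (mod 83)

gcd(77, 83) = 1, which divides 63, so solutions exist.
Find 77^(-1) mod 83 by the extended Euclidean algorithm:
83 = 1 × 77 + 6  ⟹  6 = (1)·83 + (-1)·77
77 = 12 × 6 + 5  ⟹  5 = (-12)·83 + (13)·77
6 = 1 × 5 + 1  ⟹  1 = (13)·83 + (-14)·77
So (-14)·77 ≡ 1 (mod 83), i.e. 77^(-1) ≡ -14 ≡ 69 (mod 83).
x ≡ 69 × 63 = 4347 ≡ 31 (mod 83).
Check: 77 × 31 = 2387 ≡ 63 (mod 83).
Unique solution: x ≡ 31 (mod 83)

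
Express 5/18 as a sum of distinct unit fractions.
1/4 + 1/36

Greedy algorithm:
5/18: ceiling(18/5) = 4, use 1/4
1/36: ceiling(36/1) = 36, use 1/36
Result: 5/18 = 1/4 + 1/36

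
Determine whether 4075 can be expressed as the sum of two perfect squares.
Not possible

Factorization: 4075 = 5^2 × 163
By Fermat: n is sum of two squares iff every prime p ≡ 3 (mod 4) appears to even power.
Prime(s) ≡ 3 (mod 4) with odd exponent: [(163, 1)]
Therefore 4075 cannot be expressed as a² + b².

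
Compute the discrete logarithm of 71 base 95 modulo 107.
27

Baby-step giant-step with step n = ⌈√107⌉ = 11.
Baby steps 95^j mod 107 (j:value) for j=0..10: 0:1, 1:95, 2:37, 3:91, 4:85, 5:50, 6:42, 7:31, 8:56, 9:77, 10:39.
Giant-step multiplier: 95^(-11) ≡ 95^(106-11) = 95^95 ≡ 8 (mod 107).
Giant steps γ_i = 71·8^i mod 107: γ_0=71, γ_1=33, γ_2=50 (in table at j=5).
x = i·n + j = 2·11 + 5 = 27.
Check: 95^27 ≡ 71 (mod 107).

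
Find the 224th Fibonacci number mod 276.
117

Matrix identity: Q^n = [[F_(n+1), F_n], [F_n, F_(n-1)]] with Q = [[1,1],[1,0]].
n = 224 = 11100000₂. Square-and-multiply, entries mod 276:
Q^1 = [[1,1],[1,0]]
Q^3 = (Q^1)²·Q = [[3,2],[2,1]]
Q^7 = (Q^3)²·Q = [[21,13],[13,8]]
Q^14 = (Q^7)² = [[58,101],[101,233]]
Q^28 = (Q^14)² = [[41,135],[135,182]]
Q^56 = (Q^28)² = [[34,21],[21,13]]
Q^112 = (Q^56)² = [[217,159],[159,58]]
Q^224 = (Q^112)² = [[58,117],[117,217]]
F_224 mod 276 = Q^224[0][1] = 117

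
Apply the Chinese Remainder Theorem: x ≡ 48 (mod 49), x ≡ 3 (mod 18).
489

Using Chinese Remainder Theorem:
M = 49 × 18 = 882
M1 = 18, M2 = 49
y1 = 18^(-1) mod 49 = 30
y2 = 49^(-1) mod 18 = 7
x = (48×18×30 + 3×49×7) mod 882 = 489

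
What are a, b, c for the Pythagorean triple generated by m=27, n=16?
(473, 864, 985)

Euclid's formula: a = m² - n², b = 2mn, c = m² + n²
m = 27, n = 16
a = 27² - 16² = 729 - 256 = 473
b = 2 × 27 × 16 = 864
c = 27² + 16² = 729 + 256 = 985
Verification: 473² + 864² = 223729 + 746496 = 970225 = 985² ✓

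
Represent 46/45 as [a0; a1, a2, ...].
[1; 45]

Euclidean algorithm steps:
46 = 1 × 45 + 1
45 = 45 × 1 + 0
Continued fraction: [1; 45]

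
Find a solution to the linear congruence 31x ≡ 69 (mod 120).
x ≡ 99 (mod 120)

gcd(31, 120) = 1, which divides 69, so solutions exist.
Find 31^(-1) mod 120 by the extended Euclidean algorithm:
120 = 3 × 31 + 27  ⟹  27 = (1)·120 + (-3)·31
31 = 1 × 27 + 4  ⟹  4 = (-1)·120 + (4)·31
27 = 6 × 4 + 3  ⟹  3 = (7)·120 + (-27)·31
4 = 1 × 3 + 1  ⟹  1 = (-8)·120 + (31)·31
So (31)·31 ≡ 1 (mod 120), i.e. 31^(-1) ≡ 31 (mod 120).
x ≡ 31 × 69 = 2139 ≡ 99 (mod 120).
Check: 31 × 99 = 3069 ≡ 69 (mod 120).
Unique solution: x ≡ 99 (mod 120)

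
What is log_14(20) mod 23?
17

Baby-step giant-step with step n = ⌈√23⌉ = 5.
Baby steps 14^j mod 23 (j:value) for j=0..4: 0:1, 1:14, 2:12, 3:7, 4:6.
Giant-step multiplier: 14^(-5) ≡ 14^(22-5) = 14^17 ≡ 20 (mod 23).
Giant steps γ_i = 20·20^i mod 23: γ_0=20, γ_1=9, γ_2=19, γ_3=12 (in table at j=2).
x = i·n + j = 3·5 + 2 = 17.
Check: 14^17 ≡ 20 (mod 23).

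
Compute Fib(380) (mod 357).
186

Matrix identity: Q^n = [[F_(n+1), F_n], [F_n, F_(n-1)]] with Q = [[1,1],[1,0]].
n = 380 = 101111100₂. Square-and-multiply, entries mod 357:
Q^1 = [[1,1],[1,0]]
Q^2 = (Q^1)² = [[2,1],[1,1]]
Q^5 = (Q^2)²·Q = [[8,5],[5,3]]
Q^11 = (Q^5)²·Q = [[144,89],[89,55]]
Q^23 = (Q^11)²·Q = [[315,97],[97,218]]
Q^47 = (Q^23)²·Q = [[42,106],[106,293]]
Q^95 = (Q^47)²·Q = [[315,148],[148,167]]
Q^190 = (Q^95)² = [[106,293],[293,170]]
Q^380 = (Q^190)² = [[338,186],[186,152]]
F_380 mod 357 = Q^380[0][1] = 186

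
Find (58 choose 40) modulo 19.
0

Using Lucas' theorem:
Write n=58 and k=40 in base 19:
n in base 19: [3, 1]
k in base 19: [2, 2]
C(58,40) mod 19 = ∏ C(n_i, k_i) mod 19
Digit binomials (mod 19): C(3,2) = 3; C(1,2) = 0 (k_i > n_i)
Product: 3 × 0 = 0 ≡ 0 (mod 19)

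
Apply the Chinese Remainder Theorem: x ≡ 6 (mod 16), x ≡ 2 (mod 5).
22

Using Chinese Remainder Theorem:
M = 16 × 5 = 80
M1 = 5, M2 = 16
y1 = 5^(-1) mod 16 = 13
y2 = 16^(-1) mod 5 = 1
x = (6×5×13 + 2×16×1) mod 80 = 22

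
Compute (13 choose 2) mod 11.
1

Using Lucas' theorem:
Write n=13 and k=2 in base 11:
n in base 11: [1, 2]
k in base 11: [0, 2]
C(13,2) mod 11 = ∏ C(n_i, k_i) mod 11
Digit binomials (mod 11): C(1,0) = 1; C(2,2) = 1
Product: 1 × 1 = 1 ≡ 1 (mod 11)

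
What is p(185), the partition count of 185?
1071823774337

p(n) counts ways to write n as a sum of positive integers (order ignored).
Euler's pentagonal recurrence: p(k) = p(k-1) + p(k-2) - p(k-5) - p(k-7) + p(k-12) + p(k-15) - ... (offsets j(3j∓1)/2, signs ++--, p(0)=1, p(<0)=0).
DP table for k = 0..184: p(0)=1, p(1)=1, p(2)=2, p(3)=3, p(4)=5, p(5)=7, p(6)=11, p(7)=15, p(8)=22, p(9)=30, p(10)=42, p(11)=56, p(12)=77, p(13)=101, p(14)=135, p(15)=176, p(16)=231, p(17)=297, p(18)=385, p(19)=490, p(20)=627, p(21)=792, p(22)=1002, p(23)=1255, p(24)=1575, p(25)=1958, p(26)=2436, p(27)=3010, p(28)=3718, p(29)=4565, p(30)=5604, p(31)=6842, p(32)=8349, p(33)=10143, p(34)=12310, p(35)=14883, p(36)=17977, p(37)=21637, p(38)=26015, p(39)=31185, p(40)=37338, p(41)=44583, p(42)=53174, p(43)=63261, p(44)=75175, p(45)=89134, p(46)=105558, p(47)=124754, p(48)=147273, p(49)=173525, p(50)=204226, p(51)=239943, p(52)=281589, p(53)=329931, p(54)=386155, p(55)=451276, p(56)=526823, p(57)=614154, p(58)=715220, p(59)=831820, p(60)=966467, p(61)=1121505, p(62)=1300156, p(63)=1505499, p(64)=1741630, p(65)=2012558, p(66)=2323520, p(67)=2679689, p(68)=3087735, p(69)=3554345, p(70)=4087968, p(71)=4697205, p(72)=5392783, p(73)=6185689, p(74)=7089500, p(75)=8118264, p(76)=9289091, p(77)=10619863, p(78)=12132164, p(79)=13848650, p(80)=15796476, p(81)=18004327, p(82)=20506255, p(83)=23338469, p(84)=26543660, p(85)=30167357, p(86)=34262962, p(87)=38887673, p(88)=44108109, p(89)=49995925, p(90)=56634173, p(91)=64112359, p(92)=72533807, p(93)=82010177, p(94)=92669720, p(95)=104651419, p(96)=118114304, p(97)=133230930, p(98)=150198136, p(99)=169229875, p(100)=190569292, p(101)=214481126, p(102)=241265379, p(103)=271248950, p(104)=304801365, p(105)=342325709, p(106)=384276336, p(107)=431149389, p(108)=483502844, p(109)=541946240, p(110)=607163746, p(111)=679903203, p(112)=761002156, p(113)=851376628, p(114)=952050665, p(115)=1064144451, p(116)=1188908248, p(117)=1327710076, p(118)=1482074143, p(119)=1653668665, p(120)=1844349560, p(121)=2056148051, p(122)=2291320912, p(123)=2552338241, p(124)=2841940500, p(125)=3163127352, p(126)=3519222692, p(127)=3913864295, p(128)=4351078600, p(129)=4835271870, p(130)=5371315400, p(131)=5964539504, p(132)=6620830889, p(133)=7346629512, p(134)=8149040695, p(135)=9035836076, p(136)=10015581680, p(137)=11097645016, p(138)=12292341831, p(139)=13610949895, p(140)=15065878135, p(141)=16670689208, p(142)=18440293320, p(143)=20390982757, p(144)=22540654445, p(145)=24908858009, p(146)=27517052599, p(147)=30388671978, p(148)=33549419497, p(149)=37027355200, p(150)=40853235313, p(151)=45060624582, p(152)=49686288421, p(153)=54770336324, p(154)=60356673280, p(155)=66493182097, p(156)=73232243759, p(157)=80630964769, p(158)=88751778802, p(159)=97662728555, p(160)=107438159466, p(161)=118159068427, p(162)=129913904637, p(163)=142798995930, p(164)=156919475295, p(165)=172389800255, p(166)=189334822579, p(167)=207890420102, p(168)=228204732751, p(169)=250438925115, p(170)=274768617130, p(171)=301384802048, p(172)=330495499613, p(173)=362326859895, p(174)=397125074750, p(175)=435157697830, p(176)=476715857290, p(177)=522115831195, p(178)=571701605655, p(179)=625846753120, p(180)=684957390936, p(181)=749474411781, p(182)=819876908323, p(183)=896684817527, p(184)=980462880430.
Final step: p(185) = p(184) + p(183) - p(180) - p(178) + p(173) + p(170) - p(163) - p(159) + p(150) + p(145) - p(134) - p(128) + p(115) + p(108) - p(93) - p(85) + p(68) + p(59) - p(40) - p(30) + p(9)
= 980462880430 + 896684817527 - 684957390936 - 571701605655 + 362326859895 + 274768617130 - 142798995930 - 97662728555 + 40853235313 + 24908858009 - 8149040695 - 4351078600 + 1064144451 + 483502844 - 82010177 - 30167357 + 3087735 + 831820 - 37338 - 5604 + 30
= 1071823774337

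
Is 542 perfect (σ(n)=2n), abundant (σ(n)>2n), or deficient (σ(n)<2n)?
deficient

Proper divisors of 542: sum = 1 + 2 + 271 = 274
Since 274 < 542, 542 is deficient.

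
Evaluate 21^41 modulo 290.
11

Repeated squaring. Binary of 41 = 101001.
21^1 ≡ 21 (mod 290); 21^2 ≡ 151 (mod 290); 21^4 ≡ 181 (mod 290); 21^8 ≡ 281 (mod 290); 21^16 ≡ 81 (mod 290); 21^32 ≡ 181 (mod 290)
21^41 = 21^1 × 21^8 × 21^32 ≡ 11 (mod 290)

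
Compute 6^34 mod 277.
29

Repeated squaring. Binary of 34 = 100010.
6^1 ≡ 6 (mod 277); 6^2 ≡ 36 (mod 277); 6^4 ≡ 188 (mod 277); 6^8 ≡ 165 (mod 277); 6^16 ≡ 79 (mod 277); 6^32 ≡ 147 (mod 277)
6^34 = 6^2 × 6^32 ≡ 29 (mod 277)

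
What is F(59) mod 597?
212

Matrix identity: Q^n = [[F_(n+1), F_n], [F_n, F_(n-1)]] with Q = [[1,1],[1,0]].
n = 59 = 111011₂. Square-and-multiply, entries mod 597:
Q^1 = [[1,1],[1,0]]
Q^3 = (Q^1)²·Q = [[3,2],[2,1]]
Q^7 = (Q^3)²·Q = [[21,13],[13,8]]
Q^14 = (Q^7)² = [[13,377],[377,233]]
Q^29 = (Q^14)²·Q = [[419,212],[212,207]]
Q^59 = (Q^29)²·Q = [[390,212],[212,178]]
F_59 mod 597 = Q^59[0][1] = 212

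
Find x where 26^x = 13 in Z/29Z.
26

Baby-step giant-step with step n = ⌈√29⌉ = 6.
Baby steps 26^j mod 29 (j:value) for j=0..5: 0:1, 1:26, 2:9, 3:2, 4:23, 5:18.
Giant-step multiplier: 26^(-6) ≡ 26^(28-6) = 26^22 ≡ 22 (mod 29).
Giant steps γ_i = 13·22^i mod 29: γ_0=13, γ_1=25, γ_2=28, γ_3=7, γ_4=9 (in table at j=2).
x = i·n + j = 4·6 + 2 = 26.
Check: 26^26 ≡ 13 (mod 29).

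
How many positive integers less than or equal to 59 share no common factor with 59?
58

59 = 59
φ(n) = n × ∏(1 - 1/p) for each prime p dividing n
φ(59) = 59 × (1 - 1/59) = 58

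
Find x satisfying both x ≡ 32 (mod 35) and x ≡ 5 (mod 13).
382

Using Chinese Remainder Theorem:
M = 35 × 13 = 455
M1 = 13, M2 = 35
y1 = 13^(-1) mod 35 = 27
y2 = 35^(-1) mod 13 = 3
x = (32×13×27 + 5×35×3) mod 455 = 382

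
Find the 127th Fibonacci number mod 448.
29

Matrix identity: Q^n = [[F_(n+1), F_n], [F_n, F_(n-1)]] with Q = [[1,1],[1,0]].
n = 127 = 1111111₂. Square-and-multiply, entries mod 448:
Q^1 = [[1,1],[1,0]]
Q^3 = (Q^1)²·Q = [[3,2],[2,1]]
Q^7 = (Q^3)²·Q = [[21,13],[13,8]]
Q^15 = (Q^7)²·Q = [[91,162],[162,377]]
Q^31 = (Q^15)²·Q = [[133,29],[29,104]]
Q^63 = (Q^31)²·Q = [[315,162],[162,153]]
Q^127 = (Q^63)²·Q = [[133,29],[29,104]]
F_127 mod 448 = Q^127[0][1] = 29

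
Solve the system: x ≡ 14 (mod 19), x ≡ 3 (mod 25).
128

Using Chinese Remainder Theorem:
M = 19 × 25 = 475
M1 = 25, M2 = 19
y1 = 25^(-1) mod 19 = 16
y2 = 19^(-1) mod 25 = 4
x = (14×25×16 + 3×19×4) mod 475 = 128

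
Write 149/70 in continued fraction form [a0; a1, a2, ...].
[2; 7, 1, 3, 2]

Euclidean algorithm steps:
149 = 2 × 70 + 9
70 = 7 × 9 + 7
9 = 1 × 7 + 2
7 = 3 × 2 + 1
2 = 2 × 1 + 0
Continued fraction: [2; 7, 1, 3, 2]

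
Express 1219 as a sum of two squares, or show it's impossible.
Not possible

Factorization: 1219 = 23 × 53
By Fermat: n is sum of two squares iff every prime p ≡ 3 (mod 4) appears to even power.
Prime(s) ≡ 3 (mod 4) with odd exponent: [(23, 1)]
Therefore 1219 cannot be expressed as a² + b².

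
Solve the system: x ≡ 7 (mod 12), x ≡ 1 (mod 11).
67

Using Chinese Remainder Theorem:
M = 12 × 11 = 132
M1 = 11, M2 = 12
y1 = 11^(-1) mod 12 = 11
y2 = 12^(-1) mod 11 = 1
x = (7×11×11 + 1×12×1) mod 132 = 67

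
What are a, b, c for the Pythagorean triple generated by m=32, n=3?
(1015, 192, 1033)

Euclid's formula: a = m² - n², b = 2mn, c = m² + n²
m = 32, n = 3
a = 32² - 3² = 1024 - 9 = 1015
b = 2 × 32 × 3 = 192
c = 32² + 3² = 1024 + 9 = 1033
Verification: 1015² + 192² = 1030225 + 36864 = 1067089 = 1033² ✓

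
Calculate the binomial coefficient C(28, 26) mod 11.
4

Using Lucas' theorem:
Write n=28 and k=26 in base 11:
n in base 11: [2, 6]
k in base 11: [2, 4]
C(28,26) mod 11 = ∏ C(n_i, k_i) mod 11
Digit binomials (mod 11): C(2,2) = 1; C(6,4) = 15 ≡ 4
Product: 1 × 4 = 4 ≡ 4 (mod 11)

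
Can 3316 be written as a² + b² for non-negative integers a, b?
20² + 54² (a=20, b=54)

Factorization: 3316 = 2^2 × 829
By Fermat: n is sum of two squares iff every prime p ≡ 3 (mod 4) appears to even power.
All primes ≡ 3 (mod 4) appear to even power.
Search a = 0, 1, 2, … for 3316 - a² a perfect square: first hit at a = 20: 3316 - 400 = 2916 = 54².
3316 = 20² + 54² = 400 + 2916 ✓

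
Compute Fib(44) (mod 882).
879

Matrix identity: Q^n = [[F_(n+1), F_n], [F_n, F_(n-1)]] with Q = [[1,1],[1,0]].
n = 44 = 101100₂. Square-and-multiply, entries mod 882:
Q^1 = [[1,1],[1,0]]
Q^2 = (Q^1)² = [[2,1],[1,1]]
Q^5 = (Q^2)²·Q = [[8,5],[5,3]]
Q^11 = (Q^5)²·Q = [[144,89],[89,55]]
Q^22 = (Q^11)² = [[433,71],[71,362]]
Q^44 = (Q^22)² = [[254,879],[879,257]]
F_44 mod 882 = Q^44[0][1] = 879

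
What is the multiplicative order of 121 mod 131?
65

131 is prime, so ord(121) divides φ(131) = 130.
Divisors of 130: 1, 2, 5, 10, 13, 26, 65, 130.
Repeated squaring: 121^1 ≡ 121, 121^2 ≡ 100, 121^4 ≡ 44, 121^8 ≡ 102, 121^16 ≡ 55, 121^32 ≡ 12, 121^64 ≡ 13, 121^128 ≡ 38 (mod 131).
Test 121^d mod 131 for each divisor d in increasing order:
121^1 ≡ 121
121^2 ≡ 100
121^5 = 121^4·121^1 ≡ 84
121^10 = 121^8·121^2 ≡ 113
121^13 = 121^8·121^4·121^1 ≡ 53
121^26 = 121^16·121^8·121^2 ≡ 58
121^65 = 121^64·121^1 ≡ 1  ← first divisor giving 1
The order is 65.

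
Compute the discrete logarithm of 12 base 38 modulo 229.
206

Baby-step giant-step with step n = ⌈√229⌉ = 16.
Baby steps 38^j mod 229 (j:value) for j=0..15: 0:1, 1:38, 2:70, 3:141, 4:91, 5:23, 6:187, 7:7, 8:37, 9:32, 10:71, 11:179, 12:161, 13:164, 14:49, 15:30.
Giant-step multiplier: 38^(-16) ≡ 38^(228-16) = 38^212 ≡ 183 (mod 229).
Giant steps γ_i = 12·183^i mod 229: γ_0=12, γ_1=135, γ_2=202, γ_3=97, γ_4=118, γ_5=68, γ_6=78, γ_7=76, γ_8=168, γ_9=58, γ_10=80, γ_11=213, γ_12=49 (in table at j=14).
x = i·n + j = 12·16 + 14 = 206.
Check: 38^206 ≡ 12 (mod 229).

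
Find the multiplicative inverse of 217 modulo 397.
161

gcd(217, 397) = 1, so the inverse exists.
Extended Euclidean algorithm on (397, 217):
397 = 1 × 217 + 180  ⟹  180 = (1)·397 + (-1)·217
217 = 1 × 180 + 37  ⟹  37 = (-1)·397 + (2)·217
180 = 4 × 37 + 32  ⟹  32 = (5)·397 + (-9)·217
37 = 1 × 32 + 5  ⟹  5 = (-6)·397 + (11)·217
32 = 6 × 5 + 2  ⟹  2 = (41)·397 + (-75)·217
5 = 2 × 2 + 1  ⟹  1 = (-88)·397 + (161)·217
So (161)·217 ≡ 1 (mod 397), i.e. 217^(-1) ≡ 161 (mod 397).
Check: 217 × 161 = 34937 ≡ 1 (mod 397)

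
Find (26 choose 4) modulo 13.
0

Using Lucas' theorem:
Write n=26 and k=4 in base 13:
n in base 13: [2, 0]
k in base 13: [0, 4]
C(26,4) mod 13 = ∏ C(n_i, k_i) mod 13
Digit binomials (mod 13): C(2,0) = 1; C(0,4) = 0 (k_i > n_i)
Product: 1 × 0 = 0 ≡ 0 (mod 13)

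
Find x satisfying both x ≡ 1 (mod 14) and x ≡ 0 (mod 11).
99

Using Chinese Remainder Theorem:
M = 14 × 11 = 154
M1 = 11, M2 = 14
y1 = 11^(-1) mod 14 = 9
y2 = 14^(-1) mod 11 = 4
x = (1×11×9 + 0×14×4) mod 154 = 99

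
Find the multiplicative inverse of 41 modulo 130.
111

gcd(41, 130) = 1, so the inverse exists.
Extended Euclidean algorithm on (130, 41):
130 = 3 × 41 + 7  ⟹  7 = (1)·130 + (-3)·41
41 = 5 × 7 + 6  ⟹  6 = (-5)·130 + (16)·41
7 = 1 × 6 + 1  ⟹  1 = (6)·130 + (-19)·41
So (-19)·41 ≡ 1 (mod 130), i.e. 41^(-1) ≡ -19 ≡ 111 (mod 130).
Check: 41 × 111 = 4551 ≡ 1 (mod 130)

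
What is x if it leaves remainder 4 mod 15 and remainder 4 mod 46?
4

Using Chinese Remainder Theorem:
M = 15 × 46 = 690
M1 = 46, M2 = 15
y1 = 46^(-1) mod 15 = 1
y2 = 15^(-1) mod 46 = 43
x = (4×46×1 + 4×15×43) mod 690 = 4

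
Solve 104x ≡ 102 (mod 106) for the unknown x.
x ≡ 2 (mod 53)

gcd(104, 106) = 2, which divides 102, so solutions exist.
Divide through by 2: 52x ≡ 51 (mod 53).
Find 52^(-1) mod 53 by the extended Euclidean algorithm:
53 = 1 × 52 + 1  ⟹  1 = (1)·53 + (-1)·52
So (-1)·52 ≡ 1 (mod 53), i.e. 52^(-1) ≡ -1 ≡ 52 (mod 53).
x ≡ 52 × 51 = 2652 ≡ 2 (mod 53).
Check: 104 × 2 = 208 ≡ 102 (mod 106).
x ≡ 2 (mod 53), giving 2 solutions mod 106.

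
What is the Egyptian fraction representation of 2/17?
1/9 + 1/153

Greedy algorithm:
2/17: ceiling(17/2) = 9, use 1/9
1/153: ceiling(153/1) = 153, use 1/153
Result: 2/17 = 1/9 + 1/153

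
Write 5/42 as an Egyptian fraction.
1/9 + 1/126

Greedy algorithm:
5/42: ceiling(42/5) = 9, use 1/9
1/126: ceiling(126/1) = 126, use 1/126
Result: 5/42 = 1/9 + 1/126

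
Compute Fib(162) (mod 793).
161

Matrix identity: Q^n = [[F_(n+1), F_n], [F_n, F_(n-1)]] with Q = [[1,1],[1,0]].
n = 162 = 10100010₂. Square-and-multiply, entries mod 793:
Q^1 = [[1,1],[1,0]]
Q^2 = (Q^1)² = [[2,1],[1,1]]
Q^5 = (Q^2)²·Q = [[8,5],[5,3]]
Q^10 = (Q^5)² = [[89,55],[55,34]]
Q^20 = (Q^10)² = [[637,421],[421,216]]
Q^40 = (Q^20)² = [[155,677],[677,271]]
Q^81 = (Q^40)²·Q = [[753,210],[210,543]]
Q^162 = (Q^81)² = [[499,161],[161,338]]
F_162 mod 793 = Q^162[0][1] = 161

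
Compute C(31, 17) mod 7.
6

Using Lucas' theorem:
Write n=31 and k=17 in base 7:
n in base 7: [4, 3]
k in base 7: [2, 3]
C(31,17) mod 7 = ∏ C(n_i, k_i) mod 7
Digit binomials (mod 7): C(4,2) = 6; C(3,3) = 1
Product: 6 × 1 = 6 ≡ 6 (mod 7)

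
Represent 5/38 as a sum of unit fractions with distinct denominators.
1/8 + 1/152

Greedy algorithm:
5/38: ceiling(38/5) = 8, use 1/8
1/152: ceiling(152/1) = 152, use 1/152
Result: 5/38 = 1/8 + 1/152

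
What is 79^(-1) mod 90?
49

gcd(79, 90) = 1, so the inverse exists.
Extended Euclidean algorithm on (90, 79):
90 = 1 × 79 + 11  ⟹  11 = (1)·90 + (-1)·79
79 = 7 × 11 + 2  ⟹  2 = (-7)·90 + (8)·79
11 = 5 × 2 + 1  ⟹  1 = (36)·90 + (-41)·79
So (-41)·79 ≡ 1 (mod 90), i.e. 79^(-1) ≡ -41 ≡ 49 (mod 90).
Check: 79 × 49 = 3871 ≡ 1 (mod 90)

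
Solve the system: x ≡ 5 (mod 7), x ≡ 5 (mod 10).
5

Using Chinese Remainder Theorem:
M = 7 × 10 = 70
M1 = 10, M2 = 7
y1 = 10^(-1) mod 7 = 5
y2 = 7^(-1) mod 10 = 3
x = (5×10×5 + 5×7×3) mod 70 = 5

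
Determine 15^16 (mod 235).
215

Repeated squaring. Binary of 16 = 10000.
15^1 ≡ 15 (mod 235); 15^2 ≡ 225 (mod 235); 15^4 ≡ 100 (mod 235); 15^8 ≡ 130 (mod 235); 15^16 ≡ 215 (mod 235)
15^16 = 15^16 ≡ 215 (mod 235)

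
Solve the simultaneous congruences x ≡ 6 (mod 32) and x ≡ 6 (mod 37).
6

Using Chinese Remainder Theorem:
M = 32 × 37 = 1184
M1 = 37, M2 = 32
y1 = 37^(-1) mod 32 = 13
y2 = 32^(-1) mod 37 = 22
x = (6×37×13 + 6×32×22) mod 1184 = 6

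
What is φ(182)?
72

182 = 2 × 7 × 13
φ(n) = n × ∏(1 - 1/p) for each prime p dividing n
φ(182) = 182 × (1 - 1/2) × (1 - 1/7) × (1 - 1/13) = 72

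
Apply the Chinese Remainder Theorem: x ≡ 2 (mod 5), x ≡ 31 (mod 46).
77

Using Chinese Remainder Theorem:
M = 5 × 46 = 230
M1 = 46, M2 = 5
y1 = 46^(-1) mod 5 = 1
y2 = 5^(-1) mod 46 = 37
x = (2×46×1 + 31×5×37) mod 230 = 77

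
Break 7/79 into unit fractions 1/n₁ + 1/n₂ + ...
1/12 + 1/190 + 1/90060

Greedy algorithm:
7/79: ceiling(79/7) = 12, use 1/12
5/948: ceiling(948/5) = 190, use 1/190
1/90060: ceiling(90060/1) = 90060, use 1/90060
Result: 7/79 = 1/12 + 1/190 + 1/90060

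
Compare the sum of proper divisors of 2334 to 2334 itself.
abundant

Proper divisors of 2334: sum = 1 + 2 + 3 + 6 + 389 + 778 + 1167 = 2346
Since 2346 > 2334, 2334 is abundant.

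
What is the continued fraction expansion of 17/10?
[1; 1, 2, 3]

Euclidean algorithm steps:
17 = 1 × 10 + 7
10 = 1 × 7 + 3
7 = 2 × 3 + 1
3 = 3 × 1 + 0
Continued fraction: [1; 1, 2, 3]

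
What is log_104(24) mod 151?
141

Baby-step giant-step with step n = ⌈√151⌉ = 13.
Baby steps 104^j mod 151 (j:value) for j=0..12: 0:1, 1:104, 2:95, 3:65, 4:116, 5:135, 6:148, 7:141, 8:17, 9:107, 10:105, 11:48, 12:9.
Giant-step multiplier: 104^(-13) ≡ 104^(150-13) = 104^137 ≡ 146 (mod 151).
Giant steps γ_i = 24·146^i mod 151: γ_0=24, γ_1=31, γ_2=147, γ_3=20, γ_4=51, γ_5=47, γ_6=67, γ_7=118, γ_8=14, γ_9=81, γ_10=48 (in table at j=11).
x = i·n + j = 10·13 + 11 = 141.
Check: 104^141 ≡ 24 (mod 151).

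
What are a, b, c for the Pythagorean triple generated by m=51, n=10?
(2501, 1020, 2701)

Euclid's formula: a = m² - n², b = 2mn, c = m² + n²
m = 51, n = 10
a = 51² - 10² = 2601 - 100 = 2501
b = 2 × 51 × 10 = 1020
c = 51² + 10² = 2601 + 100 = 2701
Verification: 2501² + 1020² = 6255001 + 1040400 = 7295401 = 2701² ✓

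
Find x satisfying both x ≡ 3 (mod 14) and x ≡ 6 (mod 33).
171

Using Chinese Remainder Theorem:
M = 14 × 33 = 462
M1 = 33, M2 = 14
y1 = 33^(-1) mod 14 = 3
y2 = 14^(-1) mod 33 = 26
x = (3×33×3 + 6×14×26) mod 462 = 171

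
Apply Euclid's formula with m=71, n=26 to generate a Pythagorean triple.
(4365, 3692, 5717)

Euclid's formula: a = m² - n², b = 2mn, c = m² + n²
m = 71, n = 26
a = 71² - 26² = 5041 - 676 = 4365
b = 2 × 71 × 26 = 3692
c = 71² + 26² = 5041 + 676 = 5717
Verification: 4365² + 3692² = 19053225 + 13630864 = 32684089 = 5717² ✓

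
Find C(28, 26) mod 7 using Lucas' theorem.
0

Using Lucas' theorem:
Write n=28 and k=26 in base 7:
n in base 7: [4, 0]
k in base 7: [3, 5]
C(28,26) mod 7 = ∏ C(n_i, k_i) mod 7
Digit binomials (mod 7): C(4,3) = 4; C(0,5) = 0 (k_i > n_i)
Product: 4 × 0 = 0 ≡ 0 (mod 7)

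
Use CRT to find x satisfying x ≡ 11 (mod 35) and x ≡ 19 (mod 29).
396

Using Chinese Remainder Theorem:
M = 35 × 29 = 1015
M1 = 29, M2 = 35
y1 = 29^(-1) mod 35 = 29
y2 = 35^(-1) mod 29 = 5
x = (11×29×29 + 19×35×5) mod 1015 = 396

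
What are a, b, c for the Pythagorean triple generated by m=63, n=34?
(2813, 4284, 5125)

Euclid's formula: a = m² - n², b = 2mn, c = m² + n²
m = 63, n = 34
a = 63² - 34² = 3969 - 1156 = 2813
b = 2 × 63 × 34 = 4284
c = 63² + 34² = 3969 + 1156 = 5125
Verification: 2813² + 4284² = 7912969 + 18352656 = 26265625 = 5125² ✓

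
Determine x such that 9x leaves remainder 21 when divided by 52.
x ≡ 37 (mod 52)

gcd(9, 52) = 1, which divides 21, so solutions exist.
Find 9^(-1) mod 52 by the extended Euclidean algorithm:
52 = 5 × 9 + 7  ⟹  7 = (1)·52 + (-5)·9
9 = 1 × 7 + 2  ⟹  2 = (-1)·52 + (6)·9
7 = 3 × 2 + 1  ⟹  1 = (4)·52 + (-23)·9
So (-23)·9 ≡ 1 (mod 52), i.e. 9^(-1) ≡ -23 ≡ 29 (mod 52).
x ≡ 29 × 21 = 609 ≡ 37 (mod 52).
Check: 9 × 37 = 333 ≡ 21 (mod 52).
Unique solution: x ≡ 37 (mod 52)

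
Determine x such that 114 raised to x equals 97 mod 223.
175

Baby-step giant-step with step n = ⌈√223⌉ = 15.
Baby steps 114^j mod 223 (j:value) for j=0..14: 0:1, 1:114, 2:62, 3:155, 4:53, 5:21, 6:164, 7:187, 8:133, 9:221, 10:218, 11:99, 12:136, 13:117, 14:181.
Giant-step multiplier: 114^(-15) ≡ 114^(222-15) = 114^207 ≡ 206 (mod 223).
Giant steps γ_i = 97·206^i mod 223: γ_0=97, γ_1=135, γ_2=158, γ_3=213, γ_4=170, γ_5=9, γ_6=70, γ_7=148, γ_8=160, γ_9=179, γ_10=79, γ_11=218 (in table at j=10).
x = i·n + j = 11·15 + 10 = 175.
Check: 114^175 ≡ 97 (mod 223).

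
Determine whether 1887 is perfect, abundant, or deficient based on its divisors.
deficient

Proper divisors of 1887: sum = 1 + 3 + 17 + 37 + 51 + 111 + 629 = 849
Since 849 < 1887, 1887 is deficient.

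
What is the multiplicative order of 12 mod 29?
4

29 is prime, so ord(12) divides φ(29) = 28.
Divisors of 28: 1, 2, 4, 7, 14, 28.
Repeated squaring: 12^1 ≡ 12, 12^2 ≡ 28, 12^4 ≡ 1, 12^8 ≡ 1, 12^16 ≡ 1 (mod 29).
Test 12^d mod 29 for each divisor d in increasing order:
12^1 ≡ 12
12^2 ≡ 28
12^4 ≡ 1  ← first divisor giving 1
The order is 4.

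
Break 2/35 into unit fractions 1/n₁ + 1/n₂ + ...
1/18 + 1/630

Greedy algorithm:
2/35: ceiling(35/2) = 18, use 1/18
1/630: ceiling(630/1) = 630, use 1/630
Result: 2/35 = 1/18 + 1/630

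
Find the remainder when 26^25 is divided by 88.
56

Repeated squaring. Binary of 25 = 11001.
26^1 ≡ 26 (mod 88); 26^2 ≡ 60 (mod 88); 26^4 ≡ 80 (mod 88); 26^8 ≡ 64 (mod 88); 26^16 ≡ 48 (mod 88)
26^25 = 26^1 × 26^8 × 26^16 ≡ 56 (mod 88)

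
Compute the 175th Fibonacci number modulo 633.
13

Matrix identity: Q^n = [[F_(n+1), F_n], [F_n, F_(n-1)]] with Q = [[1,1],[1,0]].
n = 175 = 10101111₂. Square-and-multiply, entries mod 633:
Q^1 = [[1,1],[1,0]]
Q^2 = (Q^1)² = [[2,1],[1,1]]
Q^5 = (Q^2)²·Q = [[8,5],[5,3]]
Q^10 = (Q^5)² = [[89,55],[55,34]]
Q^21 = (Q^10)²·Q = [[620,185],[185,435]]
Q^43 = (Q^21)²·Q = [[423,212],[212,211]]
Q^87 = (Q^43)²·Q = [[3,424],[424,212]]
Q^175 = (Q^87)²·Q = [[21,13],[13,8]]
F_175 mod 633 = Q^175[0][1] = 13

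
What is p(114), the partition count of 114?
952050665

p(n) counts ways to write n as a sum of positive integers (order ignored).
Euler's pentagonal recurrence: p(k) = p(k-1) + p(k-2) - p(k-5) - p(k-7) + p(k-12) + p(k-15) - ... (offsets j(3j∓1)/2, signs ++--, p(0)=1, p(<0)=0).
DP table for k = 0..113: p(0)=1, p(1)=1, p(2)=2, p(3)=3, p(4)=5, p(5)=7, p(6)=11, p(7)=15, p(8)=22, p(9)=30, p(10)=42, p(11)=56, p(12)=77, p(13)=101, p(14)=135, p(15)=176, p(16)=231, p(17)=297, p(18)=385, p(19)=490, p(20)=627, p(21)=792, p(22)=1002, p(23)=1255, p(24)=1575, p(25)=1958, p(26)=2436, p(27)=3010, p(28)=3718, p(29)=4565, p(30)=5604, p(31)=6842, p(32)=8349, p(33)=10143, p(34)=12310, p(35)=14883, p(36)=17977, p(37)=21637, p(38)=26015, p(39)=31185, p(40)=37338, p(41)=44583, p(42)=53174, p(43)=63261, p(44)=75175, p(45)=89134, p(46)=105558, p(47)=124754, p(48)=147273, p(49)=173525, p(50)=204226, p(51)=239943, p(52)=281589, p(53)=329931, p(54)=386155, p(55)=451276, p(56)=526823, p(57)=614154, p(58)=715220, p(59)=831820, p(60)=966467, p(61)=1121505, p(62)=1300156, p(63)=1505499, p(64)=1741630, p(65)=2012558, p(66)=2323520, p(67)=2679689, p(68)=3087735, p(69)=3554345, p(70)=4087968, p(71)=4697205, p(72)=5392783, p(73)=6185689, p(74)=7089500, p(75)=8118264, p(76)=9289091, p(77)=10619863, p(78)=12132164, p(79)=13848650, p(80)=15796476, p(81)=18004327, p(82)=20506255, p(83)=23338469, p(84)=26543660, p(85)=30167357, p(86)=34262962, p(87)=38887673, p(88)=44108109, p(89)=49995925, p(90)=56634173, p(91)=64112359, p(92)=72533807, p(93)=82010177, p(94)=92669720, p(95)=104651419, p(96)=118114304, p(97)=133230930, p(98)=150198136, p(99)=169229875, p(100)=190569292, p(101)=214481126, p(102)=241265379, p(103)=271248950, p(104)=304801365, p(105)=342325709, p(106)=384276336, p(107)=431149389, p(108)=483502844, p(109)=541946240, p(110)=607163746, p(111)=679903203, p(112)=761002156, p(113)=851376628.
Final step: p(114) = p(113) + p(112) - p(109) - p(107) + p(102) + p(99) - p(92) - p(88) + p(79) + p(74) - p(63) - p(57) + p(44) + p(37) - p(22) - p(14)
= 851376628 + 761002156 - 541946240 - 431149389 + 241265379 + 169229875 - 72533807 - 44108109 + 13848650 + 7089500 - 1505499 - 614154 + 75175 + 21637 - 1002 - 135
= 952050665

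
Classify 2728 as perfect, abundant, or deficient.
abundant

Proper divisors of 2728: sum = 1 + 2 + 4 + 8 + 11 + 22 + 31 + 44 + 62 + 88 + 124 + 248 + 341 + 682 + 1364 = 3032
Since 3032 > 2728, 2728 is abundant.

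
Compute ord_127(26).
63

127 is prime, so ord(26) divides φ(127) = 126.
Divisors of 126: 1, 2, 3, 6, 7, 9, 14, 18, 21, 42, 63, 126.
Repeated squaring: 26^1 ≡ 26, 26^2 ≡ 41, 26^4 ≡ 30, 26^8 ≡ 11, 26^16 ≡ 121, 26^32 ≡ 36, 26^64 ≡ 26 (mod 127).
Test 26^d mod 127 for each divisor d in increasing order:
26^1 ≡ 26
26^2 ≡ 41
26^3 = 26^2·26^1 ≡ 50
26^6 = 26^4·26^2 ≡ 87
26^7 = 26^4·26^2·26^1 ≡ 103
26^9 = 26^8·26^1 ≡ 32
26^14 = 26^8·26^4·26^2 ≡ 68
26^18 = 26^16·26^2 ≡ 8
26^21 = 26^16·26^4·26^1 ≡ 19
26^42 = 26^32·26^8·26^2 ≡ 107
26^63 = 26^32·26^16·26^8·26^4·26^2·26^1 ≡ 1  ← first divisor giving 1
The order is 63.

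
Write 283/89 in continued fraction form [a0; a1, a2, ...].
[3; 5, 1, 1, 3, 2]

Euclidean algorithm steps:
283 = 3 × 89 + 16
89 = 5 × 16 + 9
16 = 1 × 9 + 7
9 = 1 × 7 + 2
7 = 3 × 2 + 1
2 = 2 × 1 + 0
Continued fraction: [3; 5, 1, 1, 3, 2]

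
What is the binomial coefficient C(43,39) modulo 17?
7

Using Lucas' theorem:
Write n=43 and k=39 in base 17:
n in base 17: [2, 9]
k in base 17: [2, 5]
C(43,39) mod 17 = ∏ C(n_i, k_i) mod 17
Digit binomials (mod 17): C(2,2) = 1; C(9,5) = 126 ≡ 7
Product: 1 × 7 = 7 ≡ 7 (mod 17)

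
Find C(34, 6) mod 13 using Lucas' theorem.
2

Using Lucas' theorem:
Write n=34 and k=6 in base 13:
n in base 13: [2, 8]
k in base 13: [0, 6]
C(34,6) mod 13 = ∏ C(n_i, k_i) mod 13
Digit binomials (mod 13): C(2,0) = 1; C(8,6) = 28 ≡ 2
Product: 1 × 2 = 2 ≡ 2 (mod 13)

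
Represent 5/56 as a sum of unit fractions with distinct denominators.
1/12 + 1/168

Greedy algorithm:
5/56: ceiling(56/5) = 12, use 1/12
1/168: ceiling(168/1) = 168, use 1/168
Result: 5/56 = 1/12 + 1/168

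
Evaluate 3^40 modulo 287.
165

Repeated squaring. Binary of 40 = 101000.
3^1 ≡ 3 (mod 287); 3^2 ≡ 9 (mod 287); 3^4 ≡ 81 (mod 287); 3^8 ≡ 247 (mod 287); 3^16 ≡ 165 (mod 287); 3^32 ≡ 247 (mod 287)
3^40 = 3^8 × 3^32 ≡ 165 (mod 287)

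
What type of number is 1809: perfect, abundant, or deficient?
deficient

Proper divisors of 1809: sum = 1 + 3 + 9 + 27 + 67 + 201 + 603 = 911
Since 911 < 1809, 1809 is deficient.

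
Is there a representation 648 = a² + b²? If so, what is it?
18² + 18² (a=18, b=18)

Factorization: 648 = 2^3 × 3^4
By Fermat: n is sum of two squares iff every prime p ≡ 3 (mod 4) appears to even power.
All primes ≡ 3 (mod 4) appear to even power.
Search a = 0, 1, 2, … for 648 - a² a perfect square: first hit at a = 18: 648 - 324 = 324 = 18².
648 = 18² + 18² = 324 + 324 ✓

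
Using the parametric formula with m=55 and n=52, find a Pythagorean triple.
(321, 5720, 5729)

Euclid's formula: a = m² - n², b = 2mn, c = m² + n²
m = 55, n = 52
a = 55² - 52² = 3025 - 2704 = 321
b = 2 × 55 × 52 = 5720
c = 55² + 52² = 3025 + 2704 = 5729
Verification: 321² + 5720² = 103041 + 32718400 = 32821441 = 5729² ✓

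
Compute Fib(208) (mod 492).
267

Matrix identity: Q^n = [[F_(n+1), F_n], [F_n, F_(n-1)]] with Q = [[1,1],[1,0]].
n = 208 = 11010000₂. Square-and-multiply, entries mod 492:
Q^1 = [[1,1],[1,0]]
Q^3 = (Q^1)²·Q = [[3,2],[2,1]]
Q^6 = (Q^3)² = [[13,8],[8,5]]
Q^13 = (Q^6)²·Q = [[377,233],[233,144]]
Q^26 = (Q^13)² = [[110,361],[361,241]]
Q^52 = (Q^26)² = [[233,267],[267,458]]
Q^104 = (Q^52)² = [[118,489],[489,121]]
Q^208 = (Q^104)² = [[157,267],[267,382]]
F_208 mod 492 = Q^208[0][1] = 267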